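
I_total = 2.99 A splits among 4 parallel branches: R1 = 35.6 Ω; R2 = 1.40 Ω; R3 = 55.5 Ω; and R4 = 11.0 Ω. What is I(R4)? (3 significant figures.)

I ≈ 0.319 A

Total conductance ΣG = 1/35.6 + 1/1.40 + 1/55.5 + 1/11.0 = 0.8513 (units of 1/Ω).
By the current-divider rule, I = I_total · G_k/ΣG = 2.99 × 0.1068 = 0.3193 A.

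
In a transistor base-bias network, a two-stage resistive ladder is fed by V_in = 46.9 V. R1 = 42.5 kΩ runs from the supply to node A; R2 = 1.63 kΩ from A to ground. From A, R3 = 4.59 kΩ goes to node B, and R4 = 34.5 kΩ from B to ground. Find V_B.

V_B ≈ 1.47 V

The second stage (R3 + R4 = 39.09 kΩ) loads node A in parallel with R2.
Effective lower resistance at A: R2 ‖ 39.09 = 1.565 kΩ.
V_A = 46.9 × 1.565/(42.5 + 1.565) = 1.665 V.
Stage 2 is unloaded, so V_B = V_A · R4/(R3+R4) = 1.665 × 34.5/39.09 = 1.470 V.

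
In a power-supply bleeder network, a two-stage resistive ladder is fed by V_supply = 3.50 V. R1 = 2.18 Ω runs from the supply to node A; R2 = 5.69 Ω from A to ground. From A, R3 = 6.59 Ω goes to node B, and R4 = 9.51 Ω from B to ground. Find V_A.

V_A ≈ 2.30 V

Node A sees R2 in parallel with the series input of stage 2, R3 + R4 = 16.10 Ω.
Effective lower resistance at A: R2 ‖ 16.10 = 4.204 Ω.
First divider: V_A = V_supply · 4.204/(2.18 + 4.204) = 2.305 V.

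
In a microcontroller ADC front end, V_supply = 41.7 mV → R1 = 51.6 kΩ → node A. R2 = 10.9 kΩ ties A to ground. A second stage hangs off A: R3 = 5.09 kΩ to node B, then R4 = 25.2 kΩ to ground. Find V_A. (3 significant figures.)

V_A ≈ 5.61 mV

Looking into the second stage from A: R3 + R4 = 30.29 kΩ appears in parallel with R2.
R2 ‖ (R3+R4) = 8.016 kΩ.
So V_A = 41.7 × 0.1345 = 5.607 mV.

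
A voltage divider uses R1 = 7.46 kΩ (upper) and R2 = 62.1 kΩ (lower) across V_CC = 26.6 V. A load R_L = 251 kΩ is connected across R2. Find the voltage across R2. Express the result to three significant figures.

V_out ≈ 23.1 V

R2 ‖ R_L = (62.1 × 251)/(62.1 + 251) = 49.78 kΩ.
Now apply the divider: V_out = 26.6 × 0.8697 = 23.13 V.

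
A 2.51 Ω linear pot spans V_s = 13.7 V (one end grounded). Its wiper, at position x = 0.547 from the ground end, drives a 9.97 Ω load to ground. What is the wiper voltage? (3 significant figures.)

V_out ≈ 7.05 V

Lower segment x·R_p = 1.373 Ω; upper segment (1−x)·R_p = 1.137 Ω.
R_L loads the lower segment: effective lower R = 1.207 Ω.
Loaded-divider output: V_out = 13.7 × 0.5149 = 7.054 V.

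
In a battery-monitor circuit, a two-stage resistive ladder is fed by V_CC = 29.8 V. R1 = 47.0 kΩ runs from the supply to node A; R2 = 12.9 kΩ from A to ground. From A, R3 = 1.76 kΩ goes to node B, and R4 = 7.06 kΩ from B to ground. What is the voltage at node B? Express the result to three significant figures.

V_B ≈ 2.39 V

Looking into the second stage from A: R3 + R4 = 8.820 kΩ appears in parallel with R2.
R2 ‖ (R3+R4) = 5.238 kΩ.
So V_A = 29.8 × 0.1003 = 2.988 V.
Stage 2 is unloaded, so V_B = V_A · R4/(R3+R4) = 2.988 × 7.06/8.820 = 2.392 V.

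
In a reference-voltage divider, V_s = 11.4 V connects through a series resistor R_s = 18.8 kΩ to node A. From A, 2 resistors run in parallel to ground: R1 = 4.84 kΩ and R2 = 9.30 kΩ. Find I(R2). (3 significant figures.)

Parallel bank: R_p = 1/(1/4.84 + 1/9.30) = 3.183 kΩ.
Node voltage V_A = V_s · R_p/(R_s + R_p) = 11.4 × 0.1448 = 1.651 V.
Branch current I = V_A/R2 = 1.651/9.30 = 0.1775 mA.

I ≈ 0.178 mA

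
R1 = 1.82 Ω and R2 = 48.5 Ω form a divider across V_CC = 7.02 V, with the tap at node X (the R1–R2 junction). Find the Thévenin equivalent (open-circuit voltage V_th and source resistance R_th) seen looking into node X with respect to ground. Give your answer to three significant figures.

V_th is the unloaded tap voltage: V_CC · R2/(R1+R2) = 7.02 × 0.9638 = 6.766 V.
With V_CC suppressed (replaced by a short), R_th = R1 ‖ R2 = (1.820 × 48.5)/(1.820 + 48.5) = 1.754 Ω.

V_th ≈ 6.77 V, R_th ≈ 1.75 Ω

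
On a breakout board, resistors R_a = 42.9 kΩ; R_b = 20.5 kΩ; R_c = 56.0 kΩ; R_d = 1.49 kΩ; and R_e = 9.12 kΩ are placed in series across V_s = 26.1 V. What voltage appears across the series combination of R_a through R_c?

Total series resistance ΣR = 42.9 + 20.5 + 56.0 + 1.49 + 9.12 = 130.0 kΩ.
R_{R_a..R_c} = 42.9 + 20.5 + 56.0 = 119.4 kΩ.
By the voltage-divider rule, V = 26.1 × 119.4/130.0 = 23.97 V.

V ≈ 24.0 V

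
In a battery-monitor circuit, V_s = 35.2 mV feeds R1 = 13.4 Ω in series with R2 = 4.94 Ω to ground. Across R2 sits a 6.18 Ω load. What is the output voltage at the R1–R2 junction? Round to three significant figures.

V_out ≈ 5.99 mV

R2 ‖ R_L = (4.94 × 6.18)/(4.94 + 6.18) = 2.745 Ω.
Voltage divider with the loaded lower leg: V_out = 35.2 × 2.745/(13.4 + 2.745) = 35.2 × 0.1700 = 5.986 mV.
(Unloaded it would be 9.48 mV; the load pulls it down.)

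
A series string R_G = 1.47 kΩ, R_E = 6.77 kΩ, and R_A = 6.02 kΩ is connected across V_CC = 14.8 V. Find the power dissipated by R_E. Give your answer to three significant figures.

ΣR = 14.26 kΩ → I = 14.8/14.26 = 1.038 mA.
V(R_E) = I·R = 7.026 V; P = V·I = 7.026 × 1.038 = 7.292 mW.

P ≈ 7.29 mW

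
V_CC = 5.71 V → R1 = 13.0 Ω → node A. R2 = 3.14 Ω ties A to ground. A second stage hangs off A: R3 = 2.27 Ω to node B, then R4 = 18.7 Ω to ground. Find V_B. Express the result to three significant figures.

V_B ≈ 0.884 V

Looking into the second stage from A: R3 + R4 = 20.97 Ω appears in parallel with R2.
Effective lower resistance at A: R2 ‖ 20.97 = 2.731 Ω.
First divider: V_A = V_CC · 2.731/(13.0 + 2.731) = 0.9913 V.
Then the unloaded second divider: V_B = V_A × R4/(R3+R4) = 0.9913 × 0.8918 = 0.8840 V.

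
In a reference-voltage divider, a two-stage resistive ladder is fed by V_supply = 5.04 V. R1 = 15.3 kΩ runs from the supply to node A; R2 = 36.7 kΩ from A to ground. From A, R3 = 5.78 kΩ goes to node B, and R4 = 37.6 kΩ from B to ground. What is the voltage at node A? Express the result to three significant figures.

V_A ≈ 2.85 V

Node A sees R2 in parallel with the series input of stage 2, R3 + R4 = 43.38 kΩ.
R2 ‖ (R3+R4) = 19.88 kΩ.
So V_A = 5.04 × 0.5651 = 2.848 V.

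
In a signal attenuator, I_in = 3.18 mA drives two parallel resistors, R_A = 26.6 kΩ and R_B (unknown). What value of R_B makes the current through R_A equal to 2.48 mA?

R_B ≈ 94.2 kΩ

In a two-way split, I_A/I_in = R_B/(R_A + R_B).
2.48/3.18 = R_B/(R_A + R_B) → R_B = R_A · (0.7799)/(1 − 0.7799) = 26.6 × 3.543 = 94.24 kΩ.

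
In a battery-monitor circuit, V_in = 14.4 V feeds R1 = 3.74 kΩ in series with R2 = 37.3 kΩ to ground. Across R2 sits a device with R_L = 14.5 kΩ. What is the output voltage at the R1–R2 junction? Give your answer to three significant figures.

V_out ≈ 10.6 V

The load sits in parallel with R2, giving an effective lower resistance R2' = R2·R_L/(R2+R_L) = 10.44 kΩ.
Now apply the divider: V_out = 14.4 × 0.7363 = 10.60 V.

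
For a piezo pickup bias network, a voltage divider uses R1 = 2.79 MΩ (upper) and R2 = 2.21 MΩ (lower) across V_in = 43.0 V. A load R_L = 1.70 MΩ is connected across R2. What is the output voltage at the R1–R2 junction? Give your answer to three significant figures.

V_out ≈ 11.0 V

R2 ‖ R_L = (2.21 × 1.70)/(2.21 + 1.70) = 0.9609 MΩ.
Voltage divider with the loaded lower leg: V_out = 43.0 × 0.9609/(2.79 + 0.9609) = 43.0 × 0.2562 = 11.02 V.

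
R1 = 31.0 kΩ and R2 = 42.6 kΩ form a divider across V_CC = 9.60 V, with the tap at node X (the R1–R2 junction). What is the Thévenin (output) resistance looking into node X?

With V_CC suppressed (replaced by a short), R_th = R1 ‖ R2 = (31.00 × 42.6)/(31.00 + 42.6) = 17.94 kΩ.

R_th ≈ 17.9 kΩ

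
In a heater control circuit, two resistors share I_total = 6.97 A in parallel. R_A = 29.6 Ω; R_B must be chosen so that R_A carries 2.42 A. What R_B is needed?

Two-branch current divider: I_A = I_total · R_B/(R_A + R_B).
With f = 0.3472, R_B = R_A · f/(1−f) = 29.6 × 0.5319 = 15.74 Ω.

R_B ≈ 15.7 Ω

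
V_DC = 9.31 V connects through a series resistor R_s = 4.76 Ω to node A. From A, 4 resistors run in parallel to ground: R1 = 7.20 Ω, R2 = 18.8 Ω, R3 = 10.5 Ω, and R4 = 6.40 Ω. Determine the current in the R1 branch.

I ≈ 0.416 A

Combine the parallel branches: R_p = (1/7.20 + 1/18.8 + 1/10.5 + 1/6.40)⁻¹ = 2.254 Ω.
Node voltage V_A = V_DC · R_p/(R_s + R_p) = 9.31 × 0.3214 = 2.992 V.
Branch current I = V_A/R1 = 2.992/7.20 = 0.4156 A.
(Equivalently: I_total = 1.327 A, then current-divider fraction G_k/ΣG = 0.3131.)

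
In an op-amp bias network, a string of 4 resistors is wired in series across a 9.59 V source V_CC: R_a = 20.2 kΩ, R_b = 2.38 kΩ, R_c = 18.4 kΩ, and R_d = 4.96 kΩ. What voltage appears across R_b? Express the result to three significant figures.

ΣR = 20.2 + 2.38 + 18.4 + 4.96 = 45.94 kΩ.
V = V_CC · R/ΣR = 9.59 × 0.05181 = 0.4968 V.

V ≈ 0.497 V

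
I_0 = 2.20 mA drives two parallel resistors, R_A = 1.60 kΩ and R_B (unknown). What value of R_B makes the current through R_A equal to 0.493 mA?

R_B ≈ 0.462 kΩ

Two-branch current divider: I_A = I_0 · R_B/(R_A + R_B).
With f = 0.2241, R_B = R_A · f/(1−f) = 1.60 × 0.2888 = 0.4621 kΩ.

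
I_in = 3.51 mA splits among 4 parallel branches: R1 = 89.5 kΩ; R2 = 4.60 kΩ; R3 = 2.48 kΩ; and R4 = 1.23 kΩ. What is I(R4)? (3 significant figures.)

Conductances: ΣG = 1/89.5 + 1/4.60 + 1/2.48 + 1/1.23 = 1.445 (1/kΩ).
R4 takes the fraction G_k/ΣG = 0.8130/1.445 = 0.5627, so I = 3.51 × 0.5627 = 1.975 mA.

I ≈ 1.98 mA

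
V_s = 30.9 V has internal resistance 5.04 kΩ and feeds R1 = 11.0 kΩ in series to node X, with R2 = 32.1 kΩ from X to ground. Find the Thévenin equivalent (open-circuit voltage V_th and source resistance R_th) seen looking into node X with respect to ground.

V_th ≈ 20.6 V, R_th ≈ 10.7 kΩ

R1' = 5.04 + 11.0 = 16.04 kΩ (source resistance + R1).
Open-circuit (no load on X): V_th = V_s · R2/(R1' + R2) = 30.9 × 32.1/(16.04 + 32.1) = 20.60 V.
Looking into X with the source shorted: R_th = R1'·R2/(R1'+R2) = 16.04 × 32.1/48.14 = 10.70 kΩ.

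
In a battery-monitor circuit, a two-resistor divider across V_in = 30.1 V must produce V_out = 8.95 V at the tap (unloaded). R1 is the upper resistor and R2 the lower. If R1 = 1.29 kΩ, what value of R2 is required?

R2 ≈ 0.546 kΩ

Required fraction k = V_out/V_in = 0.2973.
Rearranging, R2 = R1·k/(1−k) = 1.29 × 0.4232 = 0.5459 kΩ.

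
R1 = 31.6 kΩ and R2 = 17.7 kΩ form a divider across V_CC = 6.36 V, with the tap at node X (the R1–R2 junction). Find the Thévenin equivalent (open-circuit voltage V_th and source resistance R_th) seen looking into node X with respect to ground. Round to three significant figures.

V_th ≈ 2.28 V, R_th ≈ 11.3 kΩ

With X open, the divider is unloaded: V_th = 6.36 × 17.7/49.30 = 2.283 V.
Looking into X with the source shorted: R_th = R1·R2/(R1+R2) = 31.60 × 17.7/49.30 = 11.35 kΩ.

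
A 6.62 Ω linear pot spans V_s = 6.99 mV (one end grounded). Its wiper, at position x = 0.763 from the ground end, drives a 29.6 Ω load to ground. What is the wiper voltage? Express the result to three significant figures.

The pot divides into 1.569 Ω above the wiper and 5.051 Ω below.
Lower segment in parallel with the load: 5.051 ‖ 29.6 = 4.315 Ω.
Then V_out = V_s · 4.315/(1.569 + 4.315) = 5.126 mV.

V_out ≈ 5.13 mV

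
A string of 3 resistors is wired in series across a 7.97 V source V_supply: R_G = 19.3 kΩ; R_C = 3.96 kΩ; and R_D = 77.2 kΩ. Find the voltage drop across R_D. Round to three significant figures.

Total series resistance ΣR = 19.3 + 3.96 + 77.2 = 100.5 kΩ.
By the voltage-divider rule, V = 7.97 × 77.20/100.5 = 6.125 V.

V ≈ 6.12 V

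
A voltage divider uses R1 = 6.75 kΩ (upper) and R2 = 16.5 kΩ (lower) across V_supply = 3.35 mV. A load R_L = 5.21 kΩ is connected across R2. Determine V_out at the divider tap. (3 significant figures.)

V_out ≈ 1.24 mV

First combine the lower leg with the load: R2 ‖ R_L = 3.960 kΩ.
Voltage divider with the loaded lower leg: V_out = 3.35 × 3.960/(6.75 + 3.960) = 3.35 × 0.3697 = 1.239 mV.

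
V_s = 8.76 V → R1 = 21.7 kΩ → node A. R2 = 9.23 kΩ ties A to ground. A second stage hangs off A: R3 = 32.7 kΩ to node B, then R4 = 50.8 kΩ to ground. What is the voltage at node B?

Looking into the second stage from A: R3 + R4 = 83.50 kΩ appears in parallel with R2.
Effective lower resistance at A: R2 ‖ 83.50 = 8.311 kΩ.
First divider: V_A = V_s · 8.311/(21.7 + 8.311) = 2.426 V.
V_B = V_A × 0.6084 = 1.476 V.

V_B ≈ 1.48 V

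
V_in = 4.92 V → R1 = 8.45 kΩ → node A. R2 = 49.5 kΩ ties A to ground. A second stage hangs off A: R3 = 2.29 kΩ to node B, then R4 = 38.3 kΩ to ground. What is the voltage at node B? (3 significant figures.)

Node A sees R2 in parallel with the series input of stage 2, R3 + R4 = 40.59 kΩ.
R2 ‖ (R3+R4) = 22.30 kΩ.
First divider: V_A = V_in · 22.30/(8.45 + 22.30) = 3.568 V.
V_B = V_A × 0.9436 = 3.367 V.

V_B ≈ 3.37 V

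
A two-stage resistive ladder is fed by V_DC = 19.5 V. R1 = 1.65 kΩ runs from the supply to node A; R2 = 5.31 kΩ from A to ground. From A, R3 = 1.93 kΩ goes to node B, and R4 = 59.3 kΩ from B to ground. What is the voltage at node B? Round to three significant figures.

Looking into the second stage from A: R3 + R4 = 61.23 kΩ appears in parallel with R2.
Effective lower resistance at A: R2 ‖ 61.23 = 4.886 kΩ.
V_A = 19.5 × 4.886/(1.65 + 4.886) = 14.58 V.
V_B = V_A × 0.9685 = 14.12 V.

V_B ≈ 14.1 V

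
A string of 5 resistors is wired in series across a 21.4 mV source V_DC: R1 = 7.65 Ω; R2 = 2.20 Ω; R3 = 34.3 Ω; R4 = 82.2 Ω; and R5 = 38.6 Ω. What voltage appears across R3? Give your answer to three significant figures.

V ≈ 4.45 mV

Total series resistance ΣR = 7.65 + 2.20 + 34.3 + 82.2 + 38.6 = 164.9 Ω.
Voltage divider: V = V_DC · (34.30 / 164.9) = 21.4 × 0.2079 = 4.450 mV.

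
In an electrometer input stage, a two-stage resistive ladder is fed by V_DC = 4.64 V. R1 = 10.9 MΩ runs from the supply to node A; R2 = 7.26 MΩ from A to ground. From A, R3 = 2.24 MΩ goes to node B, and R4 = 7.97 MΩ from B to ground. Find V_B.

Looking into the second stage from A: R3 + R4 = 10.21 MΩ appears in parallel with R2.
Effective lower resistance at A: R2 ‖ 10.21 = 4.243 MΩ.
So V_A = 4.64 × 0.2802 = 1.300 V.
V_B = V_A × 0.7806 = 1.015 V.

V_B ≈ 1.01 V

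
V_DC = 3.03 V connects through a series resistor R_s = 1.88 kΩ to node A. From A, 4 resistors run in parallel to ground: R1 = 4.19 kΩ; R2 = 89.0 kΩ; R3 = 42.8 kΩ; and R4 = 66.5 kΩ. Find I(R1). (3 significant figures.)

I ≈ 0.469 mA

Combine the parallel branches: R_p = (1/4.19 + 1/89.0 + 1/42.8 + 1/66.5)⁻¹ = 3.469 kΩ.
V_A = 3.03 × 3.469/5.349 = 1.965 V.
I(R1) = V_A / R1 = 1.965/4.19 = 0.4690 mA.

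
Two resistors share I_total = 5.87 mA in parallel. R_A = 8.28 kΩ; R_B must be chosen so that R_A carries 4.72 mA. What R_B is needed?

The fraction through R_A equals R_B/(R_A+R_B).
4.72/5.87 = R_B/(R_A + R_B) → R_B = R_A · (0.8041)/(1 − 0.8041) = 8.28 × 4.104 = 33.98 kΩ.

R_B ≈ 34.0 kΩ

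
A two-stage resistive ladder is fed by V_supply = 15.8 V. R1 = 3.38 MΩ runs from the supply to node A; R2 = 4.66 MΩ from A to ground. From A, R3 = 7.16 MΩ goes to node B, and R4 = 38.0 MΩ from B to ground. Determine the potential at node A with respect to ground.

Looking into the second stage from A: R3 + R4 = 45.16 MΩ appears in parallel with R2.
Effective lower resistance at A: R2 ‖ 45.16 = 4.224 MΩ.
So V_A = 15.8 × 0.5555 = 8.777 V.

V_A ≈ 8.78 V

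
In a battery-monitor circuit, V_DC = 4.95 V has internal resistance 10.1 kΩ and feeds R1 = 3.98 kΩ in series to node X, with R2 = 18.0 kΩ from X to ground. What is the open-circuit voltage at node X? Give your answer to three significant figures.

V_th ≈ 2.78 V

R1' = 10.1 + 3.98 = 14.08 kΩ (source resistance + R1).
Open-circuit (no load on X): V_th = V_DC · R2/(R1' + R2) = 4.95 × 18.0/(14.08 + 18.0) = 2.777 V.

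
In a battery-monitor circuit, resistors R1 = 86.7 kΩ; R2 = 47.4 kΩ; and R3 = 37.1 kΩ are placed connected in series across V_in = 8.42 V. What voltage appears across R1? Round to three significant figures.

Series total: ΣR = 86.7 + 47.4 + 37.1 = 171.2 kΩ.
By the voltage-divider rule, V = 8.42 × 86.70/171.2 = 4.264 V.

V ≈ 4.26 V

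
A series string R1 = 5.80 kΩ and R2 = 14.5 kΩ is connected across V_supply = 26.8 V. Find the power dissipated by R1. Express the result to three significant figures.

P ≈ 10.1 mW

ΣR = 20.30 kΩ → I = 26.8/20.30 = 1.320 mA.
P(R1) = I²·R1 = (1.320)² × 5.80 = 10.11 mW.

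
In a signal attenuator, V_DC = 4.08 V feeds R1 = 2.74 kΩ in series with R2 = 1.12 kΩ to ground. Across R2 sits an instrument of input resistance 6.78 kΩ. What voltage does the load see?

V_out ≈ 1.06 V

R2 ‖ R_L = (1.12 × 6.78)/(1.12 + 6.78) = 0.9612 kΩ.
Voltage divider with the loaded lower leg: V_out = 4.08 × 0.9612/(2.74 + 0.9612) = 4.08 × 0.2597 = 1.060 V.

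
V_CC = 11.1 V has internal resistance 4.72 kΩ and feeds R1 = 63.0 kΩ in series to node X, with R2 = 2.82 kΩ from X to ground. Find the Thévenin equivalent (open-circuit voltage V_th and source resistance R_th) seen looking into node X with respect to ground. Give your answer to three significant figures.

V_th ≈ 0.444 V, R_th ≈ 2.71 kΩ

R1' = 4.72 + 63.0 = 67.72 kΩ (source resistance + R1).
With X open, the divider is unloaded: V_th = 11.1 × 2.82/70.54 = 0.4437 V.
With V_CC suppressed (replaced by a short), R_th = R1' ‖ R2 = (67.72 × 2.82)/(67.72 + 2.82) = 2.707 kΩ.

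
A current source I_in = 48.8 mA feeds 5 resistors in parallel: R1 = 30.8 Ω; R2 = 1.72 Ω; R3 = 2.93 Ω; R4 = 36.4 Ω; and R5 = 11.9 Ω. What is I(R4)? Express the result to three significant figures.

I ≈ 1.26 mA

ΣG = 1/30.8 + 1/1.72 + 1/2.93 + 1/36.4 + 1/11.9 = 1.067.
Current divider: I(R4) = I_in · G_k/ΣG = 48.8 × (0.02747/1.067) = 48.8 × 0.02576 = 1.257 mA.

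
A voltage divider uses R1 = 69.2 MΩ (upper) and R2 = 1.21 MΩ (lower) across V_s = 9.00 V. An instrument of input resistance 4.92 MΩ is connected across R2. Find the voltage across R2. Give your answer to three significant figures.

V_out ≈ 0.125 V

The load sits in parallel with R2, giving an effective lower resistance R2' = R2·R_L/(R2+R_L) = 0.9712 MΩ.
Now apply the divider: V_out = 9.00 × 0.01384 = 0.1246 V.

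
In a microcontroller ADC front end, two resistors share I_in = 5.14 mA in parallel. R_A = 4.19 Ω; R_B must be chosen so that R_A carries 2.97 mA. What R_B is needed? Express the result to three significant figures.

In a two-way split, I_A/I_in = R_B/(R_A + R_B).
2.97/5.14 = R_B/(R_A + R_B) → R_B = R_A · (0.5778)/(1 − 0.5778) = 4.19 × 1.369 = 5.735 Ω.

R_B ≈ 5.73 Ω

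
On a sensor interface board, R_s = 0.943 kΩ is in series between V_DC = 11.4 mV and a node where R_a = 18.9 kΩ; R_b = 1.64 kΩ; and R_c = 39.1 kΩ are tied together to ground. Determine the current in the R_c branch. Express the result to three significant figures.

Combine the parallel branches: R_p = (1/18.9 + 1/1.64 + 1/39.1)⁻¹ = 1.453 kΩ.
V_A = 11.4 × 1.453/2.396 = 6.913 mV.
Branch current I = V_A/R_c = 6.913/39.1 = 0.1768 µA.

I ≈ 0.177 µA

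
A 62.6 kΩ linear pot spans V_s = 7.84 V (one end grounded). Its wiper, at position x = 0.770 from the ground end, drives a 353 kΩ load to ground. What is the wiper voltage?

Lower segment x·R_p = 48.20 kΩ; upper segment (1−x)·R_p = 14.40 kΩ.
R_L loads the lower segment: effective lower R = 42.41 kΩ.
Then V_out = V_s · 42.41/(14.40 + 42.41) = 5.853 V.
(Unloaded: V_out = x·V_s = 6.04 V.)

V_out ≈ 5.85 V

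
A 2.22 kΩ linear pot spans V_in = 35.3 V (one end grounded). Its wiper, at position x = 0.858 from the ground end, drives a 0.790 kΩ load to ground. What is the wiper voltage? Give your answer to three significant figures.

V_out ≈ 22.6 V

The pot divides into 0.3152 kΩ above the wiper and 1.905 kΩ below.
Lower segment in parallel with the load: 1.905 ‖ 0.790 = 0.5584 kΩ.
Loaded-divider output: V_out = 35.3 × 0.6392 = 22.56 V.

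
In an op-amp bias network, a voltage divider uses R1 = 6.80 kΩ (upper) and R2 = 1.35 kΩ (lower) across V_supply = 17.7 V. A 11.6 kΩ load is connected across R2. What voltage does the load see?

V_out ≈ 2.67 V

First combine the lower leg with the load: R2 ‖ R_L = 1.209 kΩ.
Then V_out = V_supply · R2'/(R1 + R2') = 17.7 × 1.209/8.009 = 2.672 V.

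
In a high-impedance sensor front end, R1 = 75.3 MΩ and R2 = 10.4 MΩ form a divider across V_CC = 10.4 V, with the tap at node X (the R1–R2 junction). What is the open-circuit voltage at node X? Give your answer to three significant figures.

V_th ≈ 1.26 V

With X open, the divider is unloaded: V_th = 10.4 × 10.4/85.70 = 1.262 V.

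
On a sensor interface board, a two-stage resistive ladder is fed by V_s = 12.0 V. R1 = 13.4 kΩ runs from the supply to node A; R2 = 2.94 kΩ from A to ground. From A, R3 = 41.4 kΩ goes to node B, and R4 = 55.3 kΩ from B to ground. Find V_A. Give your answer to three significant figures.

The second stage (R3 + R4 = 96.70 kΩ) loads node A in parallel with R2.
R2 ‖ (R3+R4) = 2.853 kΩ.
First divider: V_A = V_s · 2.853/(13.4 + 2.853) = 2.107 V.

V_A ≈ 2.11 V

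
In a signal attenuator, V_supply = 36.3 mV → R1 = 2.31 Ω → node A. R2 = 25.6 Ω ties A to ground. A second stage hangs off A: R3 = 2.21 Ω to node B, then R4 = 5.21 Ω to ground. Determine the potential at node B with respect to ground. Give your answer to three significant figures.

The second stage (R3 + R4 = 7.420 Ω) loads node A in parallel with R2.
R2 ‖ (R3+R4) = 5.753 Ω.
So V_A = 36.3 × 0.7135 = 25.90 mV.
Stage 2 is unloaded, so V_B = V_A · R4/(R3+R4) = 25.90 × 5.21/7.420 = 18.19 mV.

V_B ≈ 18.2 mV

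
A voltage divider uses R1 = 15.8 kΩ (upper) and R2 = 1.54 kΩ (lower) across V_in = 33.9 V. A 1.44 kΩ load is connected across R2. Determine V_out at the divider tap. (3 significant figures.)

V_out ≈ 1.52 V

R2 ‖ R_L = (1.54 × 1.44)/(1.54 + 1.44) = 0.7442 kΩ.
Now apply the divider: V_out = 33.9 × 0.04498 = 1.525 V.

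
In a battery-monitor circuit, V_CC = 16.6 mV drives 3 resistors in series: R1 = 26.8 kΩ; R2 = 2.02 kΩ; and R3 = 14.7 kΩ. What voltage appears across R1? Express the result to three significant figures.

V ≈ 10.2 mV

ΣR = 26.8 + 2.02 + 14.7 = 43.52 kΩ.
Voltage divider: V = V_CC · (26.80 / 43.52) = 16.6 × 0.6158 = 10.22 mV.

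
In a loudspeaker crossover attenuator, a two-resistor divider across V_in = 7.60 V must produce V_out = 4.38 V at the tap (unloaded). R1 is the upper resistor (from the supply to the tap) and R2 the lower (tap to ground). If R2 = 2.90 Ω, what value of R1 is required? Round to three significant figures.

The divider ratio is R2/(R1+R2) = 4.38/7.60 = 0.5763.
So R1 = R2 · (V_in/V_out − 1) = 2.90 × (7.60/4.38 − 1) = 2.90 × 0.7352 = 2.132 Ω.

R1 ≈ 2.13 Ω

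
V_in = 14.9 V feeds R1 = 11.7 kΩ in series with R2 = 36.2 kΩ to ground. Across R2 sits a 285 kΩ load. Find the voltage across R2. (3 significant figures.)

V_out ≈ 10.9 V

R2 ‖ R_L = (36.2 × 285)/(36.2 + 285) = 32.12 kΩ.
Now apply the divider: V_out = 14.9 × 0.7330 = 10.92 V.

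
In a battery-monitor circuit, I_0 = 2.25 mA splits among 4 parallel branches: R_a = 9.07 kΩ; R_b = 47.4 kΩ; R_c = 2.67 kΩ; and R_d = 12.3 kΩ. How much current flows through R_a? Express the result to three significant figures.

I ≈ 0.422 mA

Conductances: ΣG = 1/9.07 + 1/47.4 + 1/2.67 + 1/12.3 = 0.5872 (1/kΩ).
R_a takes the fraction G_k/ΣG = 0.1103/0.5872 = 0.1878, so I = 2.25 × 0.1878 = 0.4225 mA.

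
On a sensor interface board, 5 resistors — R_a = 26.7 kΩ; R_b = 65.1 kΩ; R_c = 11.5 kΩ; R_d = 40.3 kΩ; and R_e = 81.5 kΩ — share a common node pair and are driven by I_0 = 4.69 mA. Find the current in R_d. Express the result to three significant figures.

I ≈ 0.658 mA

Conductances: ΣG = 1/26.7 + 1/65.1 + 1/11.5 + 1/40.3 + 1/81.5 = 0.1769 (1/kΩ).
R_d takes the fraction G_k/ΣG = 0.02481/0.1769 = 0.1403, so I = 4.69 × 0.1403 = 0.6580 mA.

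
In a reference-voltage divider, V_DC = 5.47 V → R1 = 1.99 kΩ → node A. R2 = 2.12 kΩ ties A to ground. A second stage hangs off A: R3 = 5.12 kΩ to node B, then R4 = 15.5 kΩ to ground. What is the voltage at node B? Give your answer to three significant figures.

Node A sees R2 in parallel with the series input of stage 2, R3 + R4 = 20.62 kΩ.
R2 ‖ (R3+R4) = 1.922 kΩ.
So V_A = 5.47 × 0.4914 = 2.688 V.
V_B = V_A × 0.7517 = 2.020 V.

V_B ≈ 2.02 V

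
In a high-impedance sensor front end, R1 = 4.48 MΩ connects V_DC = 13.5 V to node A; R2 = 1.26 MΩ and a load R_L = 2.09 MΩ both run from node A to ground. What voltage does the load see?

First combine the lower leg with the load: R2 ‖ R_L = 0.7861 MΩ.
Voltage divider with the loaded lower leg: V_out = 13.5 × 0.7861/(4.48 + 0.7861) = 13.5 × 0.1493 = 2.015 V.

V_out ≈ 2.02 V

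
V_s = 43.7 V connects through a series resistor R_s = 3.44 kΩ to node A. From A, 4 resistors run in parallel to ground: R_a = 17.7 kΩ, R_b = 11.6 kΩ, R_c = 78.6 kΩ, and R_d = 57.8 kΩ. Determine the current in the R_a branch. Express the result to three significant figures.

Parallel bank: R_p = 1/(1/17.7 + 1/11.6 + 1/78.6 + 1/57.8) = 5.789 kΩ.
Node voltage V_A = V_s · R_p/(R_s + R_p) = 43.7 × 0.6273 = 27.41 V.
I(R_a) = V_A / R_a = 27.41/17.7 = 1.549 mA.

I ≈ 1.55 mA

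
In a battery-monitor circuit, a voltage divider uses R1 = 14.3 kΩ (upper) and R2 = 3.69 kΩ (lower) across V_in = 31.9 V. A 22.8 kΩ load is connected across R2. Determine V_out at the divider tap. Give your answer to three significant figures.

R2 ‖ R_L = (3.69 × 22.8)/(3.69 + 22.8) = 3.176 kΩ.
Now apply the divider: V_out = 31.9 × 0.1817 = 5.797 V.
(Unloaded it would be 6.54 V; the load pulls it down.)

V_out ≈ 5.80 V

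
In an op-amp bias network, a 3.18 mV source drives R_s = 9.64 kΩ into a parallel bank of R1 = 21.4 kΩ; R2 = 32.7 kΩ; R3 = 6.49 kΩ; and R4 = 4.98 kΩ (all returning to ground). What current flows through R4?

I ≈ 0.124 µA

Combine the parallel branches: R_p = (1/21.4 + 1/32.7 + 1/6.49 + 1/4.98)⁻¹ = 2.314 kΩ.
Node voltage V_A = V_in · R_p/(R_s + R_p) = 3.18 × 0.1936 = 0.6155 mV.
Branch current I = V_A/R4 = 0.6155/4.98 = 0.1236 µA.
(Check via current divider: I_total = 0.2660 µA; share G_k/ΣG = 0.4646 → same result.)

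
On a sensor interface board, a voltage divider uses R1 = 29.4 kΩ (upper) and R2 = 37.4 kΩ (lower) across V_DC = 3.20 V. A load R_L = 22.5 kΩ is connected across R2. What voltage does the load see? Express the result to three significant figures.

The load sits in parallel with R2, giving an effective lower resistance R2' = R2·R_L/(R2+R_L) = 14.05 kΩ.
Now apply the divider: V_out = 3.20 × 0.3233 = 1.035 V.

V_out ≈ 1.03 V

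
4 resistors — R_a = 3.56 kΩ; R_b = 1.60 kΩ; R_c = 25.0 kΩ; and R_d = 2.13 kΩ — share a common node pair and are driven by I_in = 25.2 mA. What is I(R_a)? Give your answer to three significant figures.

I ≈ 5.00 mA

Total conductance ΣG = 1/3.56 + 1/1.60 + 1/25.0 + 1/2.13 = 1.415 (units of 1/kΩ).
R_a takes the fraction G_k/ΣG = 0.2809/1.415 = 0.1985, so I = 25.2 × 0.1985 = 5.001 mA.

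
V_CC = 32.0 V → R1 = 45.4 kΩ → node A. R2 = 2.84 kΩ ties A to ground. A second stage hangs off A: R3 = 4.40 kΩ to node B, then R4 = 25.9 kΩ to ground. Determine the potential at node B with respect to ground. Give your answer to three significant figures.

V_B ≈ 1.48 V

Looking into the second stage from A: R3 + R4 = 30.30 kΩ appears in parallel with R2.
R2 ‖ (R3+R4) = 2.597 kΩ.
First divider: V_A = V_CC · 2.597/(45.4 + 2.597) = 1.731 V.
Stage 2 is unloaded, so V_B = V_A · R4/(R3+R4) = 1.731 × 25.9/30.30 = 1.480 V.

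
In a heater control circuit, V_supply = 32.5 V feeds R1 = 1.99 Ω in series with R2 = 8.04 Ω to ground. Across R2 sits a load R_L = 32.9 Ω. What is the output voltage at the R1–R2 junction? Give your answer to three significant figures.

R2 ‖ R_L = (8.04 × 32.9)/(8.04 + 32.9) = 6.461 Ω.
Now apply the divider: V_out = 32.5 × 0.7645 = 24.85 V.

V_out ≈ 24.8 V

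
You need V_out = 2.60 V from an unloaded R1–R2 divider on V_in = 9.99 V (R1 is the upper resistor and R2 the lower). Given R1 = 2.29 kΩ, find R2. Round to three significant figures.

V_out/V_in = R2/(R1+R2) = 0.2603.
Rearranging, R2 = R1·k/(1−k) = 2.29 × 0.3518 = 0.8057 kΩ.

R2 ≈ 0.806 kΩ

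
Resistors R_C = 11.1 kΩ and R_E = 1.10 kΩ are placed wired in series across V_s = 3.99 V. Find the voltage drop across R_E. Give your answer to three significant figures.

V ≈ 0.360 V

Total series resistance ΣR = 11.1 + 1.10 = 12.20 kΩ.
Voltage divider: V = V_s · (1.100 / 12.20) = 3.99 × 0.09016 = 0.3598 V.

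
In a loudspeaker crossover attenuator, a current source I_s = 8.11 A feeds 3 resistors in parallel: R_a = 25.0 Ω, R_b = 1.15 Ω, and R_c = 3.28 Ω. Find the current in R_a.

I ≈ 0.267 A

Conductances: ΣG = 1/25.0 + 1/1.15 + 1/3.28 = 1.214 (1/Ω).
R_a takes the fraction G_k/ΣG = 0.04000/1.214 = 0.03294, so I = 8.11 × 0.03294 = 0.2671 A.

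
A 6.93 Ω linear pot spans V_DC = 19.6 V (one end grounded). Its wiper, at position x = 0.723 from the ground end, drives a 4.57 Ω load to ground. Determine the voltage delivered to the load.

V_out ≈ 10.9 V

Split the track: R_lower = x·R_p = 5.010 Ω, R_upper = (1−x)·R_p = 1.920 Ω.
R_L loads the lower segment: effective lower R = 2.390 Ω.
V_out = 19.6 × 2.390/(1.920 + 2.390) = 10.87 V.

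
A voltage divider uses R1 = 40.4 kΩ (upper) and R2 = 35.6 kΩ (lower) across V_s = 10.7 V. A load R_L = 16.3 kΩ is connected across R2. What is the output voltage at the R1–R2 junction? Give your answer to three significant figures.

V_out ≈ 2.32 V

First combine the lower leg with the load: R2 ‖ R_L = 11.18 kΩ.
Then V_out = V_s · R2'/(R1 + R2') = 10.7 × 11.18/51.58 = 2.319 V.
(Unloaded it would be 5.01 V; the load pulls it down.)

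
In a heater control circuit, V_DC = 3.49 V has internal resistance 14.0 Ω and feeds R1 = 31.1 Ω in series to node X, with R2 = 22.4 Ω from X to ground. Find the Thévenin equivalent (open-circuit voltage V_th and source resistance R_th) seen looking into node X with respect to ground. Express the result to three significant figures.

R1' = 14.0 + 31.1 = 45.10 Ω (source resistance + R1).
With X open, the divider is unloaded: V_th = 3.49 × 22.4/67.50 = 1.158 V.
Zeroing V_DC shorts the top of R1' to ground, so R_th = R1' ‖ R2 = 14.97 Ω.

V_th ≈ 1.16 V, R_th ≈ 15.0 Ω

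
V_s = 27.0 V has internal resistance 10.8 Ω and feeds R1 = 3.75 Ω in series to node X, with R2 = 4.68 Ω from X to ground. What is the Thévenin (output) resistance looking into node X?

R1' = 10.8 + 3.75 = 14.55 Ω (source resistance + R1).
Zeroing V_s shorts the top of R1' to ground, so R_th = R1' ‖ R2 = 3.541 Ω.

R_th ≈ 3.54 Ω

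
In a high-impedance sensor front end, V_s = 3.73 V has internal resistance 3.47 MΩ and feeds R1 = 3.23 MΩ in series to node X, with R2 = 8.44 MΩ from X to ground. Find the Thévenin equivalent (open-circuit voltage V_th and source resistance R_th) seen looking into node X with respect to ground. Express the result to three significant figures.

R1' = 3.47 + 3.23 = 6.700 MΩ (source resistance + R1).
Open-circuit (no load on X): V_th = V_s · R2/(R1' + R2) = 3.73 × 8.44/(6.700 + 8.44) = 2.079 V.
With V_s suppressed (replaced by a short), R_th = R1' ‖ R2 = (6.700 × 8.44)/(6.700 + 8.44) = 3.735 MΩ.

V_th ≈ 2.08 V, R_th ≈ 3.74 MΩ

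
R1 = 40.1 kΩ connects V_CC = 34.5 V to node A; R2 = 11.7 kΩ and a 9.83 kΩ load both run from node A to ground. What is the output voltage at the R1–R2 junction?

First combine the lower leg with the load: R2 ‖ R_L = 5.342 kΩ.
Voltage divider with the loaded lower leg: V_out = 34.5 × 5.342/(40.1 + 5.342) = 34.5 × 0.1176 = 4.056 V.
(Unloaded it would be 7.79 V; the load pulls it down.)

V_out ≈ 4.06 V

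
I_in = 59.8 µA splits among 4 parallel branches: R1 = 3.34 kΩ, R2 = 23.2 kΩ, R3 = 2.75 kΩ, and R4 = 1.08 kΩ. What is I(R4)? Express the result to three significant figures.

I ≈ 33.9 µA

Conductances: ΣG = 1/3.34 + 1/23.2 + 1/2.75 + 1/1.08 = 1.632 (1/kΩ).
R4 takes the fraction G_k/ΣG = 0.9259/1.632 = 0.5673, so I = 59.8 × 0.5673 = 33.93 µA.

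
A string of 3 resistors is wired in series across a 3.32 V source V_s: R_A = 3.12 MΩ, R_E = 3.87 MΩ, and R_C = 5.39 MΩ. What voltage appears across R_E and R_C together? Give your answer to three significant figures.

Series total: ΣR = 3.12 + 3.87 + 5.39 = 12.38 MΩ.
R_{R_E..R_C} = 3.87 + 5.39 = 9.260 MΩ.
V = V_s · R/ΣR = 3.32 × 0.7480 = 2.483 V.

V ≈ 2.48 V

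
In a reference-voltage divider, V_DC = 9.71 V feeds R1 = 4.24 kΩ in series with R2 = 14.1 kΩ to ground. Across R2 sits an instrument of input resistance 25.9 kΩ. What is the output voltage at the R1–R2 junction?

The load sits in parallel with R2, giving an effective lower resistance R2' = R2·R_L/(R2+R_L) = 9.130 kΩ.
Now apply the divider: V_out = 9.71 × 0.6829 = 6.631 V.

V_out ≈ 6.63 V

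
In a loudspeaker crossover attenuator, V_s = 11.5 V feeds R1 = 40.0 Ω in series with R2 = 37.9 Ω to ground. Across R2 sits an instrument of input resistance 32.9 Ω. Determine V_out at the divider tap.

First combine the lower leg with the load: R2 ‖ R_L = 17.61 Ω.
Now apply the divider: V_out = 11.5 × 0.3057 = 3.516 V.

V_out ≈ 3.52 V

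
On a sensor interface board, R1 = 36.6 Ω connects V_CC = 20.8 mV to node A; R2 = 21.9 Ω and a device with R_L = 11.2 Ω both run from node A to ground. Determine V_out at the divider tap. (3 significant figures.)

R2 ‖ R_L = (21.9 × 11.2)/(21.9 + 11.2) = 7.410 Ω.
Now apply the divider: V_out = 20.8 × 0.1684 = 3.502 mV.
(Unloaded it would be 7.79 mV; the load pulls it down.)

V_out ≈ 3.50 mV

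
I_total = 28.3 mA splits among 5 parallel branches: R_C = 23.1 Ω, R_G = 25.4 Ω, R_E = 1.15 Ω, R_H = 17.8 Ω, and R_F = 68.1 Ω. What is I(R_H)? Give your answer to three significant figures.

Total conductance ΣG = 1/23.1 + 1/25.4 + 1/1.15 + 1/17.8 + 1/68.1 = 1.023 (units of 1/Ω).
By the current-divider rule, I = I_total · G_k/ΣG = 28.3 × 0.05491 = 1.554 mA.

I ≈ 1.55 mA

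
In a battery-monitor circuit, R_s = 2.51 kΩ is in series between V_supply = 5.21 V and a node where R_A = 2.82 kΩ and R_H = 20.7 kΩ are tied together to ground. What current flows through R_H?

Combine the parallel branches: R_p = (1/2.82 + 1/20.7)⁻¹ = 2.482 kΩ.
V_A = 5.21 × 2.482/4.992 = 2.590 V.
Branch current I = V_A/R_H = 2.590/20.7 = 0.1251 mA.
(Equivalently: I_total = 1.044 mA, then current-divider fraction G_k/ΣG = 0.1199.)

I ≈ 0.125 mA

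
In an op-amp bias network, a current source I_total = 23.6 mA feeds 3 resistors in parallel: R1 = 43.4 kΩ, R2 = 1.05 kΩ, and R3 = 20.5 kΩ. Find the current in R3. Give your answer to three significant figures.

I ≈ 1.12 mA

Conductances: ΣG = 1/43.4 + 1/1.05 + 1/20.5 = 1.024 (1/kΩ).
By the current-divider rule, I = I_total · G_k/ΣG = 23.6 × 0.04763 = 1.124 mA.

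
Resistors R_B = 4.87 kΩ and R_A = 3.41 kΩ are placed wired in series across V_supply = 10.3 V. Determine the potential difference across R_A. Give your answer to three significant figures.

V ≈ 4.24 V

ΣR = 4.87 + 3.41 = 8.280 kΩ.
V = V_supply · R/ΣR = 10.3 × 0.4118 = 4.242 V.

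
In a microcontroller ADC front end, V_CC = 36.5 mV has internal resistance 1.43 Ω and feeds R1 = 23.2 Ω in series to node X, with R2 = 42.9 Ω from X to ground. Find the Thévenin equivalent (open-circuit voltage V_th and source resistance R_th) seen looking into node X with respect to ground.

V_th ≈ 23.2 mV, R_th ≈ 15.6 Ω

R1' = 1.43 + 23.2 = 24.63 Ω (source resistance + R1).
Open-circuit (no load on X): V_th = V_CC · R2/(R1' + R2) = 36.5 × 42.9/(24.63 + 42.9) = 23.19 mV.
Looking into X with the source shorted: R_th = R1'·R2/(R1'+R2) = 24.63 × 42.9/67.53 = 15.65 Ω.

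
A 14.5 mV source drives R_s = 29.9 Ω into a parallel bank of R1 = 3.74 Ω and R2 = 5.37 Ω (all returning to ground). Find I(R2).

I ≈ 0.185 mA

Combine the parallel branches: R_p = (1/3.74 + 1/5.37)⁻¹ = 2.205 Ω.
Node voltage V_A = V_in · R_p/(R_s + R_p) = 14.5 × 0.06867 = 0.9957 mV.
I(R2) = V_A / R2 = 0.9957/5.37 = 0.1854 mA.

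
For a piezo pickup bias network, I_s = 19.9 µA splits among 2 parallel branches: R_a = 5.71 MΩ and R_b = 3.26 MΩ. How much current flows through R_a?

With just two branches, the current splits inversely with resistance.
I(R_a) = 19.9 × 3.26/(5.71 + 3.26) = 19.9 × 0.3634 = 7.232 µA.

I ≈ 7.23 µA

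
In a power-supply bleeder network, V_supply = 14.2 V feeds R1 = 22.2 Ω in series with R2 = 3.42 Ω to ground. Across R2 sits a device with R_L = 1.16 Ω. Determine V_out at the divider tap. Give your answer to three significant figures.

The load sits in parallel with R2, giving an effective lower resistance R2' = R2·R_L/(R2+R_L) = 0.8662 Ω.
Now apply the divider: V_out = 14.2 × 0.03755 = 0.5333 V.

V_out ≈ 0.533 V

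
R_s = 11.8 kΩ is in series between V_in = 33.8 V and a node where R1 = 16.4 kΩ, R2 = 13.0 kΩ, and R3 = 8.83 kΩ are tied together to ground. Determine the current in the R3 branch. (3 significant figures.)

I ≈ 0.966 mA

Parallel bank: R_p = 1/(1/16.4 + 1/13.0 + 1/8.83) = 3.982 kΩ.
V_A by voltage divider: V_A = 33.8 × 3.982/(11.8 + 3.982) = 8.528 V.
Branch current I = V_A/R3 = 8.528/8.83 = 0.9658 mA.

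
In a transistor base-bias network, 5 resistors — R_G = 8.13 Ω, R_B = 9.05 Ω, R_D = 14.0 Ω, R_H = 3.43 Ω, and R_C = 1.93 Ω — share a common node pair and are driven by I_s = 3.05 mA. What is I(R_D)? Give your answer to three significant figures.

Total conductance ΣG = 1/8.13 + 1/9.05 + 1/14.0 + 1/3.43 + 1/1.93 = 1.115 (units of 1/Ω).
By the current-divider rule, I = I_s · G_k/ΣG = 3.05 × 0.06408 = 0.1955 mA.

I ≈ 0.195 mA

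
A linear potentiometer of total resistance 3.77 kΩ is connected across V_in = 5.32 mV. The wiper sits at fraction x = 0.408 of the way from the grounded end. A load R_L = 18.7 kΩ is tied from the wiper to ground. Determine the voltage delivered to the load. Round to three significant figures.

V_out ≈ 2.07 mV

The pot divides into 2.232 kΩ above the wiper and 1.538 kΩ below.
R_L loads the lower segment: effective lower R = 1.421 kΩ.
Loaded-divider output: V_out = 5.32 × 0.3891 = 2.070 mV.
(Unloaded: V_out = x·V_in = 2.17 mV.)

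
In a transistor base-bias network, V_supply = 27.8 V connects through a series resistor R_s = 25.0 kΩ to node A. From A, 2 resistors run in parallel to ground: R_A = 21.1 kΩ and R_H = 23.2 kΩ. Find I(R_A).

I ≈ 0.404 mA

Parallel bank: R_p = 1/(1/21.1 + 1/23.2) = 11.05 kΩ.
Node voltage V_A = V_supply · R_p/(R_s + R_p) = 27.8 × 0.3065 = 8.521 V.
Branch current I = V_A/R_A = 8.521/21.1 = 0.4039 mA.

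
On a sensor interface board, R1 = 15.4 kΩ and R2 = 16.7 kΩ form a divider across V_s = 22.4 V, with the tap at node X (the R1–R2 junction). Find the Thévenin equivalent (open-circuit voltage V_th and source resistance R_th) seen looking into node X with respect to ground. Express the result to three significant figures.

V_th ≈ 11.7 V, R_th ≈ 8.01 kΩ

Open-circuit (no load on X): V_th = V_s · R2/(R1 + R2) = 22.4 × 16.7/(15.40 + 16.7) = 11.65 V.
With V_s suppressed (replaced by a short), R_th = R1 ‖ R2 = (15.40 × 16.7)/(15.40 + 16.7) = 8.012 kΩ.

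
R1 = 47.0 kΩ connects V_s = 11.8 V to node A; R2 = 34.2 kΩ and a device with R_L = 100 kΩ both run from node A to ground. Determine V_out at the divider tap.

The load sits in parallel with R2, giving an effective lower resistance R2' = R2·R_L/(R2+R_L) = 25.48 kΩ.
Voltage divider with the loaded lower leg: V_out = 11.8 × 25.48/(47.0 + 25.48) = 11.8 × 0.3516 = 4.149 V.

V_out ≈ 4.15 V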